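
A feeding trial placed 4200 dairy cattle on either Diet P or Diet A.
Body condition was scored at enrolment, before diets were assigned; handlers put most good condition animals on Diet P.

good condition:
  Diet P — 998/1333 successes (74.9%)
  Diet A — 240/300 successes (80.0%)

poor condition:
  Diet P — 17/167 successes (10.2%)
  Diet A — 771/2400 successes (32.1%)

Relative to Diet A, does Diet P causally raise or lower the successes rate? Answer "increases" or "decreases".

decreases

The stratified and pooled comparisons disagree (Diet A wins within each starting body condition; Diet P wins overall), so the answer turns on the causal role of starting body condition.
Here starting body condition is a common cause — it drives both which diet a case falls under and the outcome. The crude comparison mixes populations; the stratum-specific rates are the causally relevant ones.
Within each level — good condition: 74.9% vs 80.0%; poor condition: 10.2% vs 32.1% — Diet A is higher every time.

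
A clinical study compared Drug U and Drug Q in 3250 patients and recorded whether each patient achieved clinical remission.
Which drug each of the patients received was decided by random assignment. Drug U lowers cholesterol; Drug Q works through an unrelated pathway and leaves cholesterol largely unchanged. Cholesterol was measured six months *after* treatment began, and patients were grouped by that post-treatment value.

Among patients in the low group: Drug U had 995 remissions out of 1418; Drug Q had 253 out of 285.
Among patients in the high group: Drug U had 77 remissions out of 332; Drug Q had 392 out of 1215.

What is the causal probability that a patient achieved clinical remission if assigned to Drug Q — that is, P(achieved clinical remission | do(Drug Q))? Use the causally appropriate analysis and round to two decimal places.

The stratified and pooled comparisons disagree (Drug Q wins within each cholesterol; Drug U wins overall), so the answer turns on the causal role of cholesterol.
Stratifying would compare drugs among patients the drugs themselves sorted into cholesterol groups — a form of selection on an intermediate. The unconditioned pooled rates give the total causal effect.
So P(outcome | do(Drug Q)) is just the pooled rate for Drug Q: 645/1500 = 0.430.

0.43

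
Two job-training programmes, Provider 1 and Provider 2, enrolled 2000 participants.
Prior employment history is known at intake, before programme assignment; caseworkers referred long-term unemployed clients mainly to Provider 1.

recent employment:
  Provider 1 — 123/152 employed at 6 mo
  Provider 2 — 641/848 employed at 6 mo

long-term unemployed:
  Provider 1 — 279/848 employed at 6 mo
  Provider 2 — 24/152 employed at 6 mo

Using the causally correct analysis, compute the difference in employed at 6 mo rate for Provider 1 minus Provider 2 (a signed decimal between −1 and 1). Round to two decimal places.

+0.11

Within every prior employment history level Provider 1 has the higher rate, yet pooled Provider 2 does — Simpson's reversal.
Here prior employment history is a common cause — it drives both which programme a case falls under and the outcome. The crude comparison mixes populations; the stratum-specific rates are the causally relevant ones.
Adjusting over the population distribution of prior employment history: 0.500·(0.809−0.756) + 0.500·(0.329−0.158) = +0.112.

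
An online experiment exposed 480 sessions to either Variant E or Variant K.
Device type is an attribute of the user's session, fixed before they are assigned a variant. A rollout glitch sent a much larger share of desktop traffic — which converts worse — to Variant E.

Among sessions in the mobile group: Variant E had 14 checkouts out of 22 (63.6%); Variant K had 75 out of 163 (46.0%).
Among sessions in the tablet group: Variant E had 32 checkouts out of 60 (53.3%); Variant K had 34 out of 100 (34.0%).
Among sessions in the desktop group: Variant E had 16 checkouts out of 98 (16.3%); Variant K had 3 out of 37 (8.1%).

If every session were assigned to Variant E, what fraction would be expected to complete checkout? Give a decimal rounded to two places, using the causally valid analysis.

0.47

Device type is set before the variant has any effect — it is not caused by the variant — and it independently drives the outcome. That makes it a confounder, so the causal comparison is within device type levels.
Standardising Variant E to the population device type mix: 0.385·14/22 + 0.333·32/60 + 0.281·16/98 = 0.469.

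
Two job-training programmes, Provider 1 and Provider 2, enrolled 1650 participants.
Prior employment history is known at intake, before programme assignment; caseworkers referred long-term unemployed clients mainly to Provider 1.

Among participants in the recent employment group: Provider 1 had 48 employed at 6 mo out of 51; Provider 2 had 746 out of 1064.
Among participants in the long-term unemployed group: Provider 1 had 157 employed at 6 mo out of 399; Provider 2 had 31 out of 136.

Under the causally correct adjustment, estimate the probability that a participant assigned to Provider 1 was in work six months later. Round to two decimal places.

0.76

The prior employment history-specific comparison favours Provider 1 throughout, but the pooled figures favour Provider 2. The question is whether to condition on prior employment history.
Nothing the programme does changes prior employment history; the imbalance is an allocation artefact. With prior employment history also predicting the outcome, the pooled figure is confounded, and the within-stratum comparison is the causal one.
Standardising Provider 1 to the population prior employment history mix: 0.676·48/51 + 0.324·157/399 = 0.764.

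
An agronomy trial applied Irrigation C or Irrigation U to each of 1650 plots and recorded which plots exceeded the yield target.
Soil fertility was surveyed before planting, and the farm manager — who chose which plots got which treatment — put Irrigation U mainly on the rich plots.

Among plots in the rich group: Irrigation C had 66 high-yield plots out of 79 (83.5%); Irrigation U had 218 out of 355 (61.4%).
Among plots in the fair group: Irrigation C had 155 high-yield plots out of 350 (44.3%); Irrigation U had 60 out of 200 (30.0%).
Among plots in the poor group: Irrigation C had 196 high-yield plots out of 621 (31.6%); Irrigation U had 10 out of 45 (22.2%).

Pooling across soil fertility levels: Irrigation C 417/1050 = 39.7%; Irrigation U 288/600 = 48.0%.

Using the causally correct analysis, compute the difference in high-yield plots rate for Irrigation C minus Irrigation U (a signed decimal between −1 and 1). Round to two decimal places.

+0.14

Soil fertility differs across irrigations for reasons unrelated to any effect of the irrigation itself, and it separately predicts the outcome — a classic confounder. We must compare within soil fertility levels.
Adjusting over the population distribution of soil fertility: 0.263·(0.835−0.614) + 0.333·(0.443−0.300) + 0.404·(0.316−0.222) = +0.144.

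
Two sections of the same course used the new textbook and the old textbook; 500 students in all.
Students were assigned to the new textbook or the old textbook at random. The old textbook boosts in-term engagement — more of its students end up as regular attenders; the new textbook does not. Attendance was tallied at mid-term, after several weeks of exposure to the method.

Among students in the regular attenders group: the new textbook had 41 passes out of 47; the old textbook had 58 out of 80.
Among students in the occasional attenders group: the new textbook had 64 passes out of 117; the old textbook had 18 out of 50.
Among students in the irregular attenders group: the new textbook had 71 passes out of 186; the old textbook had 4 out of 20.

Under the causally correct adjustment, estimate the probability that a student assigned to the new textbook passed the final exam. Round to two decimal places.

The stratified and pooled comparisons disagree (the new textbook wins within each mid-term attendance; the old textbook wins overall), so the answer turns on the causal role of mid-term attendance.
Mid-term attendance is downstream of the teaching method. One should not condition on a consequence of treatment, so the overall rates are the right comparison.
So P(outcome | do(the new textbook)) is just the pooled rate for the new textbook: 176/350 = 0.503.

0.50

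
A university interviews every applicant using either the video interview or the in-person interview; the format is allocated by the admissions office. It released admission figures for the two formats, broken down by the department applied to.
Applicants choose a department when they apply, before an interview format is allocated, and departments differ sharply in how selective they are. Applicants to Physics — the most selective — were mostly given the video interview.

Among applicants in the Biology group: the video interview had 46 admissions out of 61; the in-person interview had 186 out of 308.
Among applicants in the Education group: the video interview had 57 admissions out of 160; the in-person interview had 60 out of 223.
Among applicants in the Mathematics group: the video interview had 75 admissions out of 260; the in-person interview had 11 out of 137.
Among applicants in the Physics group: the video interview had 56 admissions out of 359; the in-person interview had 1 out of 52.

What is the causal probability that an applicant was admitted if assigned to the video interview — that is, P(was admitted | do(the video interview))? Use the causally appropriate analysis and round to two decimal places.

Since department is a pre-existing factor (not a product of the interview format) and it affects the outcome on its own, it is a confounder. The stratified rates, not the pooled rate, identify the causal effect.
Standardising the video interview to the population department mix: 0.237·46/61 + 0.246·57/160 + 0.254·75/260 + 0.263·56/359 = 0.380.

0.38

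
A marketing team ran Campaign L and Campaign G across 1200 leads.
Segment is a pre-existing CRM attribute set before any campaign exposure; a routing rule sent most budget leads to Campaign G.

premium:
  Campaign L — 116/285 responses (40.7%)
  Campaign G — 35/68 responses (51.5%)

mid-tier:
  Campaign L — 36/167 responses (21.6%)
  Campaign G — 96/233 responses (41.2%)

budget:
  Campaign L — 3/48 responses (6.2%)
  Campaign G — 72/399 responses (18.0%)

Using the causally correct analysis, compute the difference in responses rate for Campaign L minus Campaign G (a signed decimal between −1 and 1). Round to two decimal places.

-0.14

Customer segment is set before the campaign has any effect — it is not caused by the campaign — and it independently drives the outcome. That makes it a confounder, so the causal comparison is within customer segment levels.
Adjusting over the population distribution of customer segment: 0.294·(0.407−0.515) + 0.333·(0.216−0.412) + 0.372·(0.062−0.180) = -0.141.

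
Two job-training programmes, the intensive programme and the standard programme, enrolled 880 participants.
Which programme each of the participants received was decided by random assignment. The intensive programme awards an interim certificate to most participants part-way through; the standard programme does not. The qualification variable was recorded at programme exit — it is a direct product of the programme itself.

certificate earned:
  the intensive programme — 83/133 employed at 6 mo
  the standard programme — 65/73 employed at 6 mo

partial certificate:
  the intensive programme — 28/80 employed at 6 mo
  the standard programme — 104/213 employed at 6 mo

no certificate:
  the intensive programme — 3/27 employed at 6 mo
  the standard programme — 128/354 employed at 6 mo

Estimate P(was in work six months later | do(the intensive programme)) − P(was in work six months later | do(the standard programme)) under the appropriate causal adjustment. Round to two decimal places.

+0.01

Stratifying would compare programmes among participants the programmes themselves sorted into qualification attained during the programme groups — a form of selection on an intermediate. The unconditioned pooled rates give the total causal effect.
The causal difference is the pooled difference: 0.475 − 0.464 = +0.011.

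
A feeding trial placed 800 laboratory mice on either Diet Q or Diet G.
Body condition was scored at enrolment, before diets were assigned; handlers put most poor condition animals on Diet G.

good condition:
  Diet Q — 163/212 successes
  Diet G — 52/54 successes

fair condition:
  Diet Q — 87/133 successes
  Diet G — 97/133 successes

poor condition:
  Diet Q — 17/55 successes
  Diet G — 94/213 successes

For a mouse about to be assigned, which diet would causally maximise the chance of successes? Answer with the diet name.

Diet G is higher inside every starting body condition stratum but Diet Q is higher in aggregate. Whether to stratify depends on how starting body condition relates to the diet.
Since starting body condition is a pre-existing factor (not a product of the diet) and it affects the outcome on its own, it is a confounder. The stratified rates, not the pooled rate, identify the causal effect.
Within each level — good condition: 76.9% vs 96.3%; fair condition: 65.4% vs 72.9%; poor condition: 30.9% vs 44.1% — Diet G is higher every time.

Diet G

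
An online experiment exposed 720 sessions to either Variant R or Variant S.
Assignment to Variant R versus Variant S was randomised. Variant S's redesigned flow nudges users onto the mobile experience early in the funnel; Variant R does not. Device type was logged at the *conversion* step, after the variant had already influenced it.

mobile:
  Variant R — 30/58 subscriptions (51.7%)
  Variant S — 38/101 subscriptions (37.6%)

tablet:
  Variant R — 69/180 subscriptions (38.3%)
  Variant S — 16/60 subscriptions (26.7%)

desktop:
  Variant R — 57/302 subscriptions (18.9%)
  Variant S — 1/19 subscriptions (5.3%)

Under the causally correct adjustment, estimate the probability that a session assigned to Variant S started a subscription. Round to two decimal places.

The device type-specific comparison favours Variant R throughout, but the pooled figures favour Variant S. The question is whether to condition on device type.
Stratifying would compare variants among sessions the variants themselves sorted into device type groups — a form of selection on an intermediate. The unconditioned pooled rates give the total causal effect.
So P(outcome | do(Variant S)) is just the pooled rate for Variant S: 55/180 = 0.306.

0.31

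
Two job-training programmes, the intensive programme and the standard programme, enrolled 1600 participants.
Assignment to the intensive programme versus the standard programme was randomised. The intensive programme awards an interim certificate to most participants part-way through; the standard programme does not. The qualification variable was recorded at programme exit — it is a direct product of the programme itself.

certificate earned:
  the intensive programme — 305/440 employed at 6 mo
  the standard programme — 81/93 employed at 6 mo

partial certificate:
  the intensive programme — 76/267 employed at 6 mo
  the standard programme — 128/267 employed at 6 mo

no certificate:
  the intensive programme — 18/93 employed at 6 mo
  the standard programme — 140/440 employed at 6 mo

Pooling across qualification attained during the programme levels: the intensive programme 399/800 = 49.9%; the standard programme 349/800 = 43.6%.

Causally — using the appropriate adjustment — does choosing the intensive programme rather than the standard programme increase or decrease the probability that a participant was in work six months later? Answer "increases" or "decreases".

The distribution of qualification attained during the programme is itself part of what the programme does — it is an intermediate outcome. Holding it fixed would remove that part of the effect; the total effect is the pooled difference.
Pooled: the intensive programme 49.9% vs the standard programme 43.6%; the intensive programme is higher overall.

increases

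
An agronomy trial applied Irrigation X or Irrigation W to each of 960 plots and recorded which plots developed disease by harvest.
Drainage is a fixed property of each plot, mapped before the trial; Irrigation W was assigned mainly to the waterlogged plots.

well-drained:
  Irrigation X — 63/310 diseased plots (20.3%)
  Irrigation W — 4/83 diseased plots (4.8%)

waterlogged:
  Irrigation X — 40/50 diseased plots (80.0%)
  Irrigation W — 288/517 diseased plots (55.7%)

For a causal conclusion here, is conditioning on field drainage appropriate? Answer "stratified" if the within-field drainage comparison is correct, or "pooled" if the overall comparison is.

Field drainage satisfies the back-door criterion: it is not a descendant of the irrigation, and it blocks the spurious path from irrigation to outcome. Adjusting for it (i.e., using the within-field drainage rates) gives the causal effect.
Within each level — well-drained: 20.3% vs 4.8%; waterlogged: 80.0% vs 55.7% — Irrigation W is lower every time.

stratified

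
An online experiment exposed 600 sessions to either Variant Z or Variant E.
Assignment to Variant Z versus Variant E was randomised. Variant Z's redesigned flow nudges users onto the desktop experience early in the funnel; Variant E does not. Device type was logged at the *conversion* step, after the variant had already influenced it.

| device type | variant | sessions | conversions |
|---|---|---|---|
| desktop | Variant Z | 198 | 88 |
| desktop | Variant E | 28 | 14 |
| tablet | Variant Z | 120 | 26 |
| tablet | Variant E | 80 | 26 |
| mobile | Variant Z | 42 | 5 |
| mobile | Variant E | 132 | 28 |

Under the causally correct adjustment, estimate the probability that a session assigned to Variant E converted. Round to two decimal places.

Device type lies on the pathway variant → device type → outcome, so adjusting for it blocks the indirect effect. For the total causal effect of variant, use the unadjusted pooled rates.
So P(outcome | do(Variant E)) is just the pooled rate for Variant E: 68/240 = 0.283.

0.28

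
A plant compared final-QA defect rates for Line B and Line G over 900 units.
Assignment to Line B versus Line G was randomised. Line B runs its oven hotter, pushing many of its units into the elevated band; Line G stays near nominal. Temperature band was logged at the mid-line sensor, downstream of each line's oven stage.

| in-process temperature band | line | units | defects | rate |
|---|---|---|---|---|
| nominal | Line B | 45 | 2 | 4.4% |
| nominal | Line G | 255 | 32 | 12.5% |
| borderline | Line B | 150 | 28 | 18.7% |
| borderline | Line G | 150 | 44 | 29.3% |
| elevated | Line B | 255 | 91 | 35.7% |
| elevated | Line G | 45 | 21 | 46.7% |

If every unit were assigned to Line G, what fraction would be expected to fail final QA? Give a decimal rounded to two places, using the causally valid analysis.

0.22

The distribution of in-process temperature band is itself part of what the line does — it is an intermediate outcome. Holding it fixed would remove that part of the effect; the total effect is the pooled difference.
So P(outcome | do(Line G)) is just the pooled rate for Line G: 97/450 = 0.216.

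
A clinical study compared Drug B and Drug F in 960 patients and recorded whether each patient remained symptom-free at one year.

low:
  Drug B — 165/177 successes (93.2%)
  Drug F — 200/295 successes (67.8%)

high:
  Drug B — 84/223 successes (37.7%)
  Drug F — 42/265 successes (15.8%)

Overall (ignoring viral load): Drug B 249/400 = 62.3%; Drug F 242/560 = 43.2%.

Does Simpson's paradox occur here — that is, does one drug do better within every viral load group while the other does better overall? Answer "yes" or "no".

no

Within each viral load level (low 93.2% vs 67.8%; high 37.7% vs 15.8%), Drug B has the higher rate every time. Pooled: 62.3% vs 43.2% — Drug B has the higher rate overall. They agree.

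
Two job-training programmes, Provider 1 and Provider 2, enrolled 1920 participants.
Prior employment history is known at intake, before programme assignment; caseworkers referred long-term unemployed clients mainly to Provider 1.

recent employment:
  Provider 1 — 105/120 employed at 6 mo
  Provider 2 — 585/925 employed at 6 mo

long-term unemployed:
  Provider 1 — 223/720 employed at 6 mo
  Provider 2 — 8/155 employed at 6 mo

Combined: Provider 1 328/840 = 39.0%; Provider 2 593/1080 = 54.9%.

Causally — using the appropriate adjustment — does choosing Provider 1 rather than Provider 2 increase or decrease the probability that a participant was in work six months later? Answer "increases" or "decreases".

increases

Prior employment history differs across programmes for reasons unrelated to any effect of the programme itself, and it separately predicts the outcome — a classic confounder. We must compare within prior employment history levels.
Within each level — recent employment: 87.5% vs 63.2%; long-term unemployed: 31.0% vs 5.2% — Provider 1 is higher every time.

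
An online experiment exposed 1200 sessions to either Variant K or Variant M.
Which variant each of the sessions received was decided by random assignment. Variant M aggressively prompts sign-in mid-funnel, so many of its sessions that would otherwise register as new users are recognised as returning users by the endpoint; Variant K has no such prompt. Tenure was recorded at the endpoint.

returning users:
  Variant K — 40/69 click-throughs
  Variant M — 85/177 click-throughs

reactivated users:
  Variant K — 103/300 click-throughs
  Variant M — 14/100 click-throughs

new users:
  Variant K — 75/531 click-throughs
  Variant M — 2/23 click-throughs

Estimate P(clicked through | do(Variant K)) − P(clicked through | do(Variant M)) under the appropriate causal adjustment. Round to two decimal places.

-0.09

Stratifying would compare variants among sessions the variants themselves sorted into user tenure groups — a form of selection on an intermediate. The unconditioned pooled rates give the total causal effect.
The causal difference is the pooled difference: 0.242 − 0.337 = -0.094.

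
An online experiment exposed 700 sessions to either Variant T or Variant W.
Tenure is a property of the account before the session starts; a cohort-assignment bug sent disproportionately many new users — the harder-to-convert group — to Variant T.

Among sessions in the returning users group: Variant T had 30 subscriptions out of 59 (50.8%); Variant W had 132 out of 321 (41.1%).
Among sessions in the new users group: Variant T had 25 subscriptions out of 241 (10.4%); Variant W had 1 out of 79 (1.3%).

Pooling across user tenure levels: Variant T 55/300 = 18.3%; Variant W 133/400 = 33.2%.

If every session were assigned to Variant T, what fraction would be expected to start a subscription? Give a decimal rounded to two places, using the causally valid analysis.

0.32

User tenure is set before the variant has any effect — it is not caused by the variant — and it independently drives the outcome. That makes it a confounder, so the causal comparison is within user tenure levels.
Standardising Variant T to the population user tenure mix: 0.543·30/59 + 0.457·25/241 = 0.323.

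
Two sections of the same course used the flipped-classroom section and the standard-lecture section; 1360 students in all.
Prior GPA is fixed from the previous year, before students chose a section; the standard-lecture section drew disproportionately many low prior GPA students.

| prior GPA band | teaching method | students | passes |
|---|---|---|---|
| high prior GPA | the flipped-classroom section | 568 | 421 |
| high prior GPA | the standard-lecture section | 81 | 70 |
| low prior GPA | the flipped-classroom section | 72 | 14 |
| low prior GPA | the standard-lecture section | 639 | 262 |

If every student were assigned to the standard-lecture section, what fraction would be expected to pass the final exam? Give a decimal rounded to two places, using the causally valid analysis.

0.63

The imbalance in prior GPA band arose from how students were allocated, not from anything the teaching method did; and prior GPA band independently affects the outcome. The pooled gap is confounded — condition on prior GPA band.
Standardising the standard-lecture section to the population prior GPA band mix: 0.477·70/81 + 0.523·262/639 = 0.627.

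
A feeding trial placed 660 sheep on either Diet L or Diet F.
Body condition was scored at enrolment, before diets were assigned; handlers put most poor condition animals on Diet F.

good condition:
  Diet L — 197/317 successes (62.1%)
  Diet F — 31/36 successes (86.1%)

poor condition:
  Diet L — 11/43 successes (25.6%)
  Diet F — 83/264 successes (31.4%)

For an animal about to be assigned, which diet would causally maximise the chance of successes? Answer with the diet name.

Diet F

Starting body condition is set before the diet has any effect — it is not caused by the diet — and it independently drives the outcome. That makes it a confounder, so the causal comparison is within starting body condition levels.
Within each level — good condition: 62.1% vs 86.1%; poor condition: 25.6% vs 31.4% — Diet F is higher every time.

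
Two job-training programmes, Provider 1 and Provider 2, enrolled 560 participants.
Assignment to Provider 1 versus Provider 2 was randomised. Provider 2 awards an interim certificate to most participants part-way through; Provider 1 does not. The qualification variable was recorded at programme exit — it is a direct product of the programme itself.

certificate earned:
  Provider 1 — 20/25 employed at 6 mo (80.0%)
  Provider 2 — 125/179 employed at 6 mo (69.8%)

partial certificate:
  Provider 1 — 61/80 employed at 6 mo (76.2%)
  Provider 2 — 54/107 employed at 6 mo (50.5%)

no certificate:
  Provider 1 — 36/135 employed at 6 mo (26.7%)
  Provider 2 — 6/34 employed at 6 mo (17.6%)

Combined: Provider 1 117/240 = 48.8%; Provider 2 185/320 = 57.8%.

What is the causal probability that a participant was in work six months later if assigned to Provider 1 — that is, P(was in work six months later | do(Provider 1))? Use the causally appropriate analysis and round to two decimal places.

0.49

Within every qualification attained during the programme level Provider 1 has the higher rate, yet pooled Provider 2 does — Simpson's reversal.
Qualification attained during the programme is recorded after the programme and is itself shifted by it — it sits on the causal path from programme to outcome. Conditioning on a mediator would strip out part of the effect we want; the pooled comparison gives the total causal effect.
So P(outcome | do(Provider 1)) is just the pooled rate for Provider 1: 117/240 = 0.487.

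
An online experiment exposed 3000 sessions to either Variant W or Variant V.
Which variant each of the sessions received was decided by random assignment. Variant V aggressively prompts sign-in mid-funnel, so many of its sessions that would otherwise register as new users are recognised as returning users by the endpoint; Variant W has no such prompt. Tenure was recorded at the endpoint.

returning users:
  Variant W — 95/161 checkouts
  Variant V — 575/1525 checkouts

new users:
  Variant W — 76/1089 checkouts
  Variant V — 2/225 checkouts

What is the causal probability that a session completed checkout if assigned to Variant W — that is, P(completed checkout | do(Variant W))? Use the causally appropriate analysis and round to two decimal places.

0.14

The user tenure-specific comparison favours Variant W throughout, but the pooled figures favour Variant V. The question is whether to condition on user tenure.
User tenure lies on the pathway variant → user tenure → outcome, so adjusting for it blocks the indirect effect. For the total causal effect of variant, use the unadjusted pooled rates.
So P(outcome | do(Variant W)) is just the pooled rate for Variant W: 171/1250 = 0.137.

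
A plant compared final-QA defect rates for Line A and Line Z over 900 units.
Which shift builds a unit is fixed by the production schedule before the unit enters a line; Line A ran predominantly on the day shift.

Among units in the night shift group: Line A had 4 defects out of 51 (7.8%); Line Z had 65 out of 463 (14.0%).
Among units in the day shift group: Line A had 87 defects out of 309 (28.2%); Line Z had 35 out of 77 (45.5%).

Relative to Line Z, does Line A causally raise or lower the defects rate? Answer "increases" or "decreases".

decreases

Nothing the line does changes shift; the imbalance is an allocation artefact. With shift also predicting the outcome, the pooled figure is confounded, and the within-stratum comparison is the causal one.
Within each level — night shift: 7.8% vs 14.0%; day shift: 28.2% vs 45.5% — Line A is lower every time.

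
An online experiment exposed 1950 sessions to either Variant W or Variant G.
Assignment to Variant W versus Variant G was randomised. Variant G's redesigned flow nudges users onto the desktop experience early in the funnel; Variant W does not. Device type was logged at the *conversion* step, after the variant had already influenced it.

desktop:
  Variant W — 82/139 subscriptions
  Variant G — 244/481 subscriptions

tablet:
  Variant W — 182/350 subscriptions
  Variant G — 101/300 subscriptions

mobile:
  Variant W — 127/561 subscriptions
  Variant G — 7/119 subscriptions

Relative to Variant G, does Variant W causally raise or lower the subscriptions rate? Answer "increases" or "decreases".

decreases

Within every device type level Variant W has the higher rate, yet pooled Variant G does — Simpson's reversal.
Because the variant influences device type, device type is a post-treatment mediator, not a confounder. Stratifying on it would bias the estimate; the causal effect is the crude pooled difference.
Pooled: Variant W 37.2% vs Variant G 39.1%; Variant G is higher overall.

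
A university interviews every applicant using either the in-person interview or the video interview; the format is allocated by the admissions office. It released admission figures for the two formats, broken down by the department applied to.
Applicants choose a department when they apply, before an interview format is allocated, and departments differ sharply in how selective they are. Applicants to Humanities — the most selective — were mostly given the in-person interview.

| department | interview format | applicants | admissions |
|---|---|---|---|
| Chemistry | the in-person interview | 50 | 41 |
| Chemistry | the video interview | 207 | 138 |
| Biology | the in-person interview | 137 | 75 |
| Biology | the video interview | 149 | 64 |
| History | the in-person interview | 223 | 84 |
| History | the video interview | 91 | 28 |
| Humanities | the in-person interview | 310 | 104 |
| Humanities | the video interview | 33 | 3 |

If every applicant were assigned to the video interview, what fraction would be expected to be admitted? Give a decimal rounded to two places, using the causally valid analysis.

0.35

The department-specific comparison favours the in-person interview throughout, but the pooled figures favour the video interview. The question is whether to condition on department.
Department satisfies the back-door criterion: it is not a descendant of the interview format, and it blocks the spurious path from interview format to outcome. Adjusting for it (i.e., using the within-department rates) gives the causal effect.
Standardising the video interview to the population department mix: 0.214·138/207 + 0.238·64/149 + 0.262·28/91 + 0.286·3/33 = 0.352.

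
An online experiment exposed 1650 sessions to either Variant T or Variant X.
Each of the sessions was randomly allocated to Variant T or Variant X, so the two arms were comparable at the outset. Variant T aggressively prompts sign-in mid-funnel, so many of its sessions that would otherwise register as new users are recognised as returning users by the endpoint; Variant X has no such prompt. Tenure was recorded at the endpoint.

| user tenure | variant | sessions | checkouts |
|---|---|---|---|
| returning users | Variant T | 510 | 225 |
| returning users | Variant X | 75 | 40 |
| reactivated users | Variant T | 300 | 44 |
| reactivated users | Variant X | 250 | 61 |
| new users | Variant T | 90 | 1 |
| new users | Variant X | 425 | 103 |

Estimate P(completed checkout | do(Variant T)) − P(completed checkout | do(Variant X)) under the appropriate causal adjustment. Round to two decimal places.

The stratified and pooled comparisons disagree (Variant X wins within each user tenure; Variant T wins overall), so the answer turns on the causal role of user tenure.
User tenure here is a post-treatment variable shaped by the variant; conditioning on it would introduce bias rather than remove it. The overall comparison is the causal one.
The causal difference is the pooled difference: 0.300 − 0.272 = +0.028.

+0.03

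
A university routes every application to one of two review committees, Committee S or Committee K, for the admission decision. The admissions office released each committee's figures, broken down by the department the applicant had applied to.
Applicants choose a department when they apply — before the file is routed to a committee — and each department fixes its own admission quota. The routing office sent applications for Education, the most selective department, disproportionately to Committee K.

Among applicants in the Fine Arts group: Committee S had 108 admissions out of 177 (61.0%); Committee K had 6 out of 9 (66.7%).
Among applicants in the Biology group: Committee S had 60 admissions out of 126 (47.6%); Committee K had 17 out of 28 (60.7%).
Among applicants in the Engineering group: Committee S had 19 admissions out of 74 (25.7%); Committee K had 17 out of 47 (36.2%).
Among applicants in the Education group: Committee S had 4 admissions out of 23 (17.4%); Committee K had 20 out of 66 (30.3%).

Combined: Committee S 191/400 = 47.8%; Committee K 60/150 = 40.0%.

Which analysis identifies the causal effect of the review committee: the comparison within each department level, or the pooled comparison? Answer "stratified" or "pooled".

The department-specific comparison favours Committee K throughout, but the pooled figures favour Committee S. The question is whether to condition on department.
Here department is a common cause — it drives both which review committee a case falls under and the outcome. The crude comparison mixes populations; the stratum-specific rates are the causally relevant ones.
Within each level — Fine Arts: 61.0% vs 66.7%; Biology: 47.6% vs 60.7%; Engineering: 25.7% vs 36.2%; Education: 17.4% vs 30.3% — Committee K is higher every time.

stratified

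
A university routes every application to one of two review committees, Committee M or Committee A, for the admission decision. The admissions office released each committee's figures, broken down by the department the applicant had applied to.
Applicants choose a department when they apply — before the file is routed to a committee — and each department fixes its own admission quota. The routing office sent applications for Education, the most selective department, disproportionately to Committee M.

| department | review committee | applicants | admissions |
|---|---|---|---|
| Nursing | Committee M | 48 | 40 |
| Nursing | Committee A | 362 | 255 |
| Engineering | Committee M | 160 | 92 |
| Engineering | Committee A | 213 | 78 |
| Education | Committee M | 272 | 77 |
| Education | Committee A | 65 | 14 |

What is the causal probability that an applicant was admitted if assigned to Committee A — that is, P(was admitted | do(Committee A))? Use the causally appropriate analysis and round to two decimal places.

Here department is a common cause — it drives both which review committee a case falls under and the outcome. The crude comparison mixes populations; the stratum-specific rates are the causally relevant ones.
Standardising Committee A to the population department mix: 0.366·255/362 + 0.333·78/213 + 0.301·14/65 = 0.445.

0.44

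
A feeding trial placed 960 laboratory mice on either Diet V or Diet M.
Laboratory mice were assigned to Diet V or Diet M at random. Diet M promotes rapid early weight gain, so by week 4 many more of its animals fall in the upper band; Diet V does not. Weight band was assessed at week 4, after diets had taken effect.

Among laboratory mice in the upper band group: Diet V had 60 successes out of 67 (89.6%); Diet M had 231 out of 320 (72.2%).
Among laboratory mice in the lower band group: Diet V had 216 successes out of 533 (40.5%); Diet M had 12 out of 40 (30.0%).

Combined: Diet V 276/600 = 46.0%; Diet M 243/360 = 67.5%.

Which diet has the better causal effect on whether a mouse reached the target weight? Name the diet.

Diet M

The week-4 weight band-specific comparison favours Diet V throughout, but the pooled figures favour Diet M. The question is whether to condition on week-4 weight band.
The distribution of week-4 weight band is itself part of what the diet does — it is an intermediate outcome. Holding it fixed would remove that part of the effect; the total effect is the pooled difference.
Pooled: Diet V 46.0% vs Diet M 67.5%; Diet M is higher overall.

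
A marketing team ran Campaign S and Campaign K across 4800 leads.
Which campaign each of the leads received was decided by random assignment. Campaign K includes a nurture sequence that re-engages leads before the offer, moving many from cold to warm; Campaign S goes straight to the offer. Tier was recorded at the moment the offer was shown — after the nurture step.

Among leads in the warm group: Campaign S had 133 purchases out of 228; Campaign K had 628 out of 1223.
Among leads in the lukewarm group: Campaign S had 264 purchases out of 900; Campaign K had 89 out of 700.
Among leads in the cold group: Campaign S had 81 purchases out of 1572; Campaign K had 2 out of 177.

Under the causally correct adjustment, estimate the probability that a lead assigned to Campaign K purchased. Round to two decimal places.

Engagement tier is downstream of the campaign. One should not condition on a consequence of treatment, so the overall rates are the right comparison.
So P(outcome | do(Campaign K)) is just the pooled rate for Campaign K: 719/2100 = 0.342.

0.34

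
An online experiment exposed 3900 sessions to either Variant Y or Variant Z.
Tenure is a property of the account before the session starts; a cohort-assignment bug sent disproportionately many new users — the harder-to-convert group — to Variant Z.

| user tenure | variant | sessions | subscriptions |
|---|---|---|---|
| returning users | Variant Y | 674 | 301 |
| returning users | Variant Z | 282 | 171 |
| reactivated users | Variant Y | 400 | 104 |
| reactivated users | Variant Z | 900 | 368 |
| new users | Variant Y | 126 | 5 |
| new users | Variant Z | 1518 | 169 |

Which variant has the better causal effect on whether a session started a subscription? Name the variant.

User tenure is set before the variant has any effect — it is not caused by the variant — and it independently drives the outcome. That makes it a confounder, so the causal comparison is within user tenure levels.
Within each level — returning users: 44.7% vs 60.6%; reactivated users: 26.0% vs 40.9%; new users: 4.0% vs 11.1% — Variant Z is higher every time.

Variant Z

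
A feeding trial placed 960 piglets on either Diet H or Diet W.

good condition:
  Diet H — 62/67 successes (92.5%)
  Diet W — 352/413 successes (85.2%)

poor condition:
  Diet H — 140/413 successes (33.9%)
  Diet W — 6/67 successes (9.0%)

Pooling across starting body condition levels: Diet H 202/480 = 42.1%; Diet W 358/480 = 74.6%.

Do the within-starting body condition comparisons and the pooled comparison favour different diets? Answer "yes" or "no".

yes

Within each starting body condition level (good condition 92.5% vs 85.2%; poor condition 33.9% vs 9.0%), Diet H has the higher rate every time. Pooled: 42.1% vs 74.6% — Diet W has the higher rate overall. The two comparisons disagree.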